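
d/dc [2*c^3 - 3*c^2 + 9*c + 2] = 6*c^2 - 6*c + 9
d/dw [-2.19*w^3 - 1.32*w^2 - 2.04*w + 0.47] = -6.57*w^2 - 2.64*w - 2.04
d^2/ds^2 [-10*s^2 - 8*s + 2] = -20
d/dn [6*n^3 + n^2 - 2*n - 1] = 18*n^2 + 2*n - 2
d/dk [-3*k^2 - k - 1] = -6*k - 1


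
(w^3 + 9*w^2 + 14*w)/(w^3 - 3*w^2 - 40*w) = (w^2 + 9*w + 14)/(w^2 - 3*w - 40)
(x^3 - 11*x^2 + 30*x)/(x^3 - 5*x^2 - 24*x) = (-x^2 + 11*x - 30)/(-x^2 + 5*x + 24)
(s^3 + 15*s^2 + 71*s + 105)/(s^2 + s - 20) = (s^2 + 10*s + 21)/(s - 4)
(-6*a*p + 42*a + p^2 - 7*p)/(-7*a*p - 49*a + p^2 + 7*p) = (6*a*p - 42*a - p^2 + 7*p)/(7*a*p + 49*a - p^2 - 7*p)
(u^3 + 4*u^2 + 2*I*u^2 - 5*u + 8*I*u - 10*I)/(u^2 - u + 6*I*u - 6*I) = (u^2 + u*(5 + 2*I) + 10*I)/(u + 6*I)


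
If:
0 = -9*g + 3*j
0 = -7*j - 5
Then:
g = -5/21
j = -5/7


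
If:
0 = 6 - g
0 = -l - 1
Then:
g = 6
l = -1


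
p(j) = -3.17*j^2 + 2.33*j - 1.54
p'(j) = 2.33 - 6.34*j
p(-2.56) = -28.28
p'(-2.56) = 18.56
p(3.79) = -38.24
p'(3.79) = -21.70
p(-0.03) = -1.61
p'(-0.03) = 2.52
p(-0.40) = -2.98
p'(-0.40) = 4.87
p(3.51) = -32.42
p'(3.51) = -19.92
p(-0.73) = -4.93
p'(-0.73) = 6.96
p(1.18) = -3.20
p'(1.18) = -5.15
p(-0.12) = -1.87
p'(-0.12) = 3.09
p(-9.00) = -279.28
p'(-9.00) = 59.39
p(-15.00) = -749.74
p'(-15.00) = 97.43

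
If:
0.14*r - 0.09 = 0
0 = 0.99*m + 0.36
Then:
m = -0.36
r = 0.64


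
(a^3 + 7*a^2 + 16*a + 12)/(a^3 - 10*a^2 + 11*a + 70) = (a^2 + 5*a + 6)/(a^2 - 12*a + 35)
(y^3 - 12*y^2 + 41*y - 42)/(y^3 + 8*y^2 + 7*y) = (y^3 - 12*y^2 + 41*y - 42)/(y*(y^2 + 8*y + 7))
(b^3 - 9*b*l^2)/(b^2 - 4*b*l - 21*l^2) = b*(b - 3*l)/(b - 7*l)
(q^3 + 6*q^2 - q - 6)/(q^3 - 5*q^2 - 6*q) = (q^2 + 5*q - 6)/(q*(q - 6))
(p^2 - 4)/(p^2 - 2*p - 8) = (p - 2)/(p - 4)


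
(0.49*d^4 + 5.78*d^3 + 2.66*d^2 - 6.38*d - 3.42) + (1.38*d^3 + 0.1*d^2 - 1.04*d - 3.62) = 0.49*d^4 + 7.16*d^3 + 2.76*d^2 - 7.42*d - 7.04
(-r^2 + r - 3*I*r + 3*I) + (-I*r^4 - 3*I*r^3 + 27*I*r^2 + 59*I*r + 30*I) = -I*r^4 - 3*I*r^3 - r^2 + 27*I*r^2 + r + 56*I*r + 33*I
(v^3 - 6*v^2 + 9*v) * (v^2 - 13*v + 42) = v^5 - 19*v^4 + 129*v^3 - 369*v^2 + 378*v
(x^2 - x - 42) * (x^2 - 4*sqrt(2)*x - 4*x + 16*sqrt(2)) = x^4 - 4*sqrt(2)*x^3 - 5*x^3 - 38*x^2 + 20*sqrt(2)*x^2 + 168*x + 152*sqrt(2)*x - 672*sqrt(2)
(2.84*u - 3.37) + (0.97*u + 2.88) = 3.81*u - 0.49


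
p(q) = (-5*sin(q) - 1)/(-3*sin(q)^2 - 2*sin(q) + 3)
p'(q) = (6*sin(q)*cos(q) + 2*cos(q))*(-5*sin(q) - 1)/(-3*sin(q)^2 - 2*sin(q) + 3)^2 - 5*cos(q)/(-3*sin(q)^2 - 2*sin(q) + 3)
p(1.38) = 3.18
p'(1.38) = -2.06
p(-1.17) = 1.57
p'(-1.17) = -1.79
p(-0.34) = 0.20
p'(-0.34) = -1.41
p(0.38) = -1.55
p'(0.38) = -5.81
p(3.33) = -0.02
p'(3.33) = 1.51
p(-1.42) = 1.93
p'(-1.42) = -0.92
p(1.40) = 3.15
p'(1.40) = -1.79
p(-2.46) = 0.70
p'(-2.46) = 1.58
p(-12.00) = -3.46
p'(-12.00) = -18.32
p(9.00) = -1.84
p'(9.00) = 7.23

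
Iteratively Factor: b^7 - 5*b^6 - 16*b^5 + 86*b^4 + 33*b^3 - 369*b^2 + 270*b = (b)*(b^6 - 5*b^5 - 16*b^4 + 86*b^3 + 33*b^2 - 369*b + 270) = b*(b + 3)*(b^5 - 8*b^4 + 8*b^3 + 62*b^2 - 153*b + 90) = b*(b - 2)*(b + 3)*(b^4 - 6*b^3 - 4*b^2 + 54*b - 45) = b*(b - 5)*(b - 2)*(b + 3)*(b^3 - b^2 - 9*b + 9) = b*(b - 5)*(b - 3)*(b - 2)*(b + 3)*(b^2 + 2*b - 3) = b*(b - 5)*(b - 3)*(b - 2)*(b + 3)^2*(b - 1)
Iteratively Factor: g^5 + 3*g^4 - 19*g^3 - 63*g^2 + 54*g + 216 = (g + 3)*(g^4 - 19*g^2 - 6*g + 72) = (g + 3)^2*(g^3 - 3*g^2 - 10*g + 24) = (g + 3)^3*(g^2 - 6*g + 8) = (g - 2)*(g + 3)^3*(g - 4)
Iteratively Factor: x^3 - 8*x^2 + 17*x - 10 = (x - 5)*(x^2 - 3*x + 2) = (x - 5)*(x - 2)*(x - 1)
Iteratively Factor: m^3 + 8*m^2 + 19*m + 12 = (m + 4)*(m^2 + 4*m + 3) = (m + 3)*(m + 4)*(m + 1)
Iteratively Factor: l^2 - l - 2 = (l + 1)*(l - 2)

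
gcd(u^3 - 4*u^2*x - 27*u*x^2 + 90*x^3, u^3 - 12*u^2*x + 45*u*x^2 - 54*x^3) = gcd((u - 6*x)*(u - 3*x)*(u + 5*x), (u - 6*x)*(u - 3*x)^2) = u^2 - 9*u*x + 18*x^2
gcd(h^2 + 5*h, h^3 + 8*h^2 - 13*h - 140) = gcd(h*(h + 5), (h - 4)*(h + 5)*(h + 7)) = h + 5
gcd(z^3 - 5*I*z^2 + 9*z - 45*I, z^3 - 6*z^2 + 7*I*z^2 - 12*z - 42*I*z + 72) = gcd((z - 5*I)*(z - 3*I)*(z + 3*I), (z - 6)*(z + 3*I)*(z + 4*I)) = z + 3*I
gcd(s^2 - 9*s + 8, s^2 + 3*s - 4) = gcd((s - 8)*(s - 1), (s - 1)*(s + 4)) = s - 1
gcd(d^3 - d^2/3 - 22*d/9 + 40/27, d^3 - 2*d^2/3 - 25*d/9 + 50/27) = d^2 + d - 10/9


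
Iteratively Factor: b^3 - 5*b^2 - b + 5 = (b - 5)*(b^2 - 1) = (b - 5)*(b + 1)*(b - 1)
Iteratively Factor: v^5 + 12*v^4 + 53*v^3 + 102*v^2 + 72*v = (v + 3)*(v^4 + 9*v^3 + 26*v^2 + 24*v) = (v + 2)*(v + 3)*(v^3 + 7*v^2 + 12*v) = v*(v + 2)*(v + 3)*(v^2 + 7*v + 12) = v*(v + 2)*(v + 3)*(v + 4)*(v + 3)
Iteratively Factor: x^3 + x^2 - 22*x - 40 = (x + 4)*(x^2 - 3*x - 10) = (x - 5)*(x + 4)*(x + 2)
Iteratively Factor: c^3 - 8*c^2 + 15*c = (c)*(c^2 - 8*c + 15) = c*(c - 5)*(c - 3)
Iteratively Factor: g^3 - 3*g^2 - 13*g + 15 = (g - 5)*(g^2 + 2*g - 3) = (g - 5)*(g - 1)*(g + 3)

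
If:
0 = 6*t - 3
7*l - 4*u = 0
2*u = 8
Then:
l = 16/7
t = 1/2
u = 4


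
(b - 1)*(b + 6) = b^2 + 5*b - 6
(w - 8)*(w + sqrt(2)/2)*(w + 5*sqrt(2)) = w^3 - 8*w^2 + 11*sqrt(2)*w^2/2 - 44*sqrt(2)*w + 5*w - 40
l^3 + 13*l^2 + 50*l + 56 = (l + 2)*(l + 4)*(l + 7)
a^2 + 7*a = a*(a + 7)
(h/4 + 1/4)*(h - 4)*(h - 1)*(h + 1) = h^4/4 - 3*h^3/4 - 5*h^2/4 + 3*h/4 + 1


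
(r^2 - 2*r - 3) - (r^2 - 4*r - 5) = 2*r + 2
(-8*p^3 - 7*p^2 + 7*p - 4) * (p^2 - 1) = -8*p^5 - 7*p^4 + 15*p^3 + 3*p^2 - 7*p + 4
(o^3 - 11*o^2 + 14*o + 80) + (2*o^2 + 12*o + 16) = o^3 - 9*o^2 + 26*o + 96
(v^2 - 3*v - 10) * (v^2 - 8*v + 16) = v^4 - 11*v^3 + 30*v^2 + 32*v - 160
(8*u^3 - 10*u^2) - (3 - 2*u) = 8*u^3 - 10*u^2 + 2*u - 3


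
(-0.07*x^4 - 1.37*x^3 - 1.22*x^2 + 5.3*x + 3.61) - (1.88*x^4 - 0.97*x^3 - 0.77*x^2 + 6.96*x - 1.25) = -1.95*x^4 - 0.4*x^3 - 0.45*x^2 - 1.66*x + 4.86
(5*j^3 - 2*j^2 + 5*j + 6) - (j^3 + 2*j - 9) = 4*j^3 - 2*j^2 + 3*j + 15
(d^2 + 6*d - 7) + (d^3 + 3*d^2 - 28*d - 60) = d^3 + 4*d^2 - 22*d - 67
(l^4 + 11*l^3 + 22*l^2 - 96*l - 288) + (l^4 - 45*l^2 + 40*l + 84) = 2*l^4 + 11*l^3 - 23*l^2 - 56*l - 204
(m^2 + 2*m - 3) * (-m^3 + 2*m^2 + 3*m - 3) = -m^5 + 10*m^3 - 3*m^2 - 15*m + 9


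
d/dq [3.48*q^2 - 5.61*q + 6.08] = 6.96*q - 5.61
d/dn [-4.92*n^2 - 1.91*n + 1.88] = -9.84*n - 1.91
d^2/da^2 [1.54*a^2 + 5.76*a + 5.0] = 3.08000000000000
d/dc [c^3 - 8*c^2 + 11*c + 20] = 3*c^2 - 16*c + 11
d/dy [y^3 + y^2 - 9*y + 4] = 3*y^2 + 2*y - 9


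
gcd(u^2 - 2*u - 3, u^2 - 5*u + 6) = u - 3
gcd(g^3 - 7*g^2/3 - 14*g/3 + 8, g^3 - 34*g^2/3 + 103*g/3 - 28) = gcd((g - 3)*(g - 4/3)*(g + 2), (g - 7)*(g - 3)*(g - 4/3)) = g^2 - 13*g/3 + 4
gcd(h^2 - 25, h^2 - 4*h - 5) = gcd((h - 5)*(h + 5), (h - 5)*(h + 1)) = h - 5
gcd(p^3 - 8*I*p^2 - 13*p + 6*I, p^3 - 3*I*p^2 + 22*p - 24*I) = p^2 - 7*I*p - 6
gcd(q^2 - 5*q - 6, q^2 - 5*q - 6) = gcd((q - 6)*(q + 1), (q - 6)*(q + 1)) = q^2 - 5*q - 6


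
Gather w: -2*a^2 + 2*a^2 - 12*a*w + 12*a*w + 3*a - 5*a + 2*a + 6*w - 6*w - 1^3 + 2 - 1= 0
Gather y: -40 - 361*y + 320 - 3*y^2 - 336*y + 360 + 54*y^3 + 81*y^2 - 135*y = 54*y^3 + 78*y^2 - 832*y + 640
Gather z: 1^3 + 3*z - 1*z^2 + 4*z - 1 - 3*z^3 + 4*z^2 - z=-3*z^3 + 3*z^2 + 6*z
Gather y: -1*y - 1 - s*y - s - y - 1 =-s + y*(-s - 2) - 2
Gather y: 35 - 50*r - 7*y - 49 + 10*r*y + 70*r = 20*r + y*(10*r - 7) - 14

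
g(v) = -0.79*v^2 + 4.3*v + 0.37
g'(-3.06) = 9.13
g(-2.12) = -12.30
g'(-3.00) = 9.04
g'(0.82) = 3.00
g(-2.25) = -13.30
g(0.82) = 3.36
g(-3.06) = -20.19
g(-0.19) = -0.48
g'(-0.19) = 4.60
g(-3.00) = -19.64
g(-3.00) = -19.64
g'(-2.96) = 8.98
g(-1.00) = -4.72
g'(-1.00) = 5.88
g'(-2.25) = 7.86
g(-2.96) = -19.28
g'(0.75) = 3.12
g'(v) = 4.3 - 1.58*v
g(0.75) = 3.15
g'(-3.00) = 9.04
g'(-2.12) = 7.65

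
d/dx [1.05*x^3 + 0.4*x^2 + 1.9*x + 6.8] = 3.15*x^2 + 0.8*x + 1.9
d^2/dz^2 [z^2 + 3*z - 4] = 2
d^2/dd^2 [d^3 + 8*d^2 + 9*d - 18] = 6*d + 16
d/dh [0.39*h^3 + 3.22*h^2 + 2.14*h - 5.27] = 1.17*h^2 + 6.44*h + 2.14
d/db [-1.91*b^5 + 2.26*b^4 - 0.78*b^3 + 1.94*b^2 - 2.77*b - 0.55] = -9.55*b^4 + 9.04*b^3 - 2.34*b^2 + 3.88*b - 2.77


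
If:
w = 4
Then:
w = 4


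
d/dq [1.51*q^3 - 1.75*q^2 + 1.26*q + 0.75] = 4.53*q^2 - 3.5*q + 1.26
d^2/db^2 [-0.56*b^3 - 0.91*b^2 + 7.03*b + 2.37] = -3.36*b - 1.82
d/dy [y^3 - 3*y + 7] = 3*y^2 - 3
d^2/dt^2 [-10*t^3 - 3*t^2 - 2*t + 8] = -60*t - 6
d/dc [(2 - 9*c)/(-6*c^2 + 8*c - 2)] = (-27*c^2 + 12*c + 1)/(2*(9*c^4 - 24*c^3 + 22*c^2 - 8*c + 1))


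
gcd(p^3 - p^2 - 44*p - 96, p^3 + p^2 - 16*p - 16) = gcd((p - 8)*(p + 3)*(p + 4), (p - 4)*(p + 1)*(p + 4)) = p + 4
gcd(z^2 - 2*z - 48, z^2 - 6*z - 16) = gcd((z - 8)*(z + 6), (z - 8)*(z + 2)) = z - 8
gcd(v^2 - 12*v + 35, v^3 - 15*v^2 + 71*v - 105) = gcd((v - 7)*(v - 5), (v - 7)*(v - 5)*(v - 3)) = v^2 - 12*v + 35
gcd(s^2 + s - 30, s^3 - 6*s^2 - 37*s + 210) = s^2 + s - 30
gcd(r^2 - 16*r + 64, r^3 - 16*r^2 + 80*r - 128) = r - 8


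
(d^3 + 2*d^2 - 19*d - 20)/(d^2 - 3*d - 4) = d + 5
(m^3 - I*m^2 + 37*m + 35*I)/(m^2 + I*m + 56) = (m^2 + 6*I*m - 5)/(m + 8*I)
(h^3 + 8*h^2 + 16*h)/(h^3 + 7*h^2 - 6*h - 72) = h*(h + 4)/(h^2 + 3*h - 18)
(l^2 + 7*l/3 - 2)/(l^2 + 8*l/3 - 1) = (3*l - 2)/(3*l - 1)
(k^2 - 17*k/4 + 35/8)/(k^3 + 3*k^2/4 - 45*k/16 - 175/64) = 8*(2*k - 5)/(16*k^2 + 40*k + 25)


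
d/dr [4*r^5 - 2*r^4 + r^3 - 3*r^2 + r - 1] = 20*r^4 - 8*r^3 + 3*r^2 - 6*r + 1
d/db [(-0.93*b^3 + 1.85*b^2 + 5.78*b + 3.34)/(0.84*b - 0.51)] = (-1.5624*b^3 + 2.9769*b^2 - 1.887*b - 5.7534)/(0.7056*b^2 - 0.8568*b + 0.2601)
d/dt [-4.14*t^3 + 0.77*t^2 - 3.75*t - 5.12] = -12.42*t^2 + 1.54*t - 3.75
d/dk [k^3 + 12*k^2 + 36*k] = 3*k^2 + 24*k + 36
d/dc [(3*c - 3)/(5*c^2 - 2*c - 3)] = -15/(25*c^2 + 30*c + 9)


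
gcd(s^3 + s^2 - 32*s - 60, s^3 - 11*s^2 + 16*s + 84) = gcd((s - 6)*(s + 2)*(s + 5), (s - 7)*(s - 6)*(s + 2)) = s^2 - 4*s - 12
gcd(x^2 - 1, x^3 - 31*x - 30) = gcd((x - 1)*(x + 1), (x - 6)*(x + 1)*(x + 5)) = x + 1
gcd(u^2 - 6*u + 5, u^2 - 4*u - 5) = u - 5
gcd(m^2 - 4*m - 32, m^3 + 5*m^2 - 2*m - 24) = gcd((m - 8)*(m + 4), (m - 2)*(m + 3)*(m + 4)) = m + 4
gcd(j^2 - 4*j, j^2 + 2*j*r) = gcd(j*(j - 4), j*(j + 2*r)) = j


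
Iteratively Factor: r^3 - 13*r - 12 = (r - 4)*(r^2 + 4*r + 3) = (r - 4)*(r + 1)*(r + 3)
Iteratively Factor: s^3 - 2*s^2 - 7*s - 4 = (s + 1)*(s^2 - 3*s - 4) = (s - 4)*(s + 1)*(s + 1)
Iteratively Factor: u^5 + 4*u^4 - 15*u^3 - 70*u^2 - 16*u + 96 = (u + 3)*(u^4 + u^3 - 18*u^2 - 16*u + 32) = (u - 4)*(u + 3)*(u^3 + 5*u^2 + 2*u - 8) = (u - 4)*(u - 1)*(u + 3)*(u^2 + 6*u + 8) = (u - 4)*(u - 1)*(u + 2)*(u + 3)*(u + 4)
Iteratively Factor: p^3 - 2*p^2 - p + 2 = (p + 1)*(p^2 - 3*p + 2) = (p - 1)*(p + 1)*(p - 2)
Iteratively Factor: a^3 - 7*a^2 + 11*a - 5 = (a - 1)*(a^2 - 6*a + 5) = (a - 5)*(a - 1)*(a - 1)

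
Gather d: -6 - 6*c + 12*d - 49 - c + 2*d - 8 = -7*c + 14*d - 63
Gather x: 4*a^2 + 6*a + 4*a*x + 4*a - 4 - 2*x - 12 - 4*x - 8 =4*a^2 + 10*a + x*(4*a - 6) - 24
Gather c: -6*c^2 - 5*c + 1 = -6*c^2 - 5*c + 1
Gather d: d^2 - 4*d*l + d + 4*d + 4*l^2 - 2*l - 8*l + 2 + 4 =d^2 + d*(5 - 4*l) + 4*l^2 - 10*l + 6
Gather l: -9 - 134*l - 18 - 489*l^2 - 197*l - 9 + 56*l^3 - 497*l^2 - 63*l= 56*l^3 - 986*l^2 - 394*l - 36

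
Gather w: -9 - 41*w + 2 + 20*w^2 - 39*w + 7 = 20*w^2 - 80*w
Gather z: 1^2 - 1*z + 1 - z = 2 - 2*z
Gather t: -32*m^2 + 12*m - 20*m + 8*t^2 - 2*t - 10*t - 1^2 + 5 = -32*m^2 - 8*m + 8*t^2 - 12*t + 4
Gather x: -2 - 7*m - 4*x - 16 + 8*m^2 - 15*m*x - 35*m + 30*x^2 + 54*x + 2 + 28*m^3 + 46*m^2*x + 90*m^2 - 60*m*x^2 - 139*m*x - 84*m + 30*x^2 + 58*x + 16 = 28*m^3 + 98*m^2 - 126*m + x^2*(60 - 60*m) + x*(46*m^2 - 154*m + 108)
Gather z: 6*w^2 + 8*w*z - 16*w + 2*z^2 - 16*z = 6*w^2 - 16*w + 2*z^2 + z*(8*w - 16)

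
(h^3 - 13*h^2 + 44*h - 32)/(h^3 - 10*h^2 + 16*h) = (h^2 - 5*h + 4)/(h*(h - 2))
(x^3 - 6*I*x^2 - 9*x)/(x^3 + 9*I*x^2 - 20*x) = (x^2 - 6*I*x - 9)/(x^2 + 9*I*x - 20)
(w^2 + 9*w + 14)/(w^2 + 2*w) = (w + 7)/w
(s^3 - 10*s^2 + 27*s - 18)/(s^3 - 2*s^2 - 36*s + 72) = (s^2 - 4*s + 3)/(s^2 + 4*s - 12)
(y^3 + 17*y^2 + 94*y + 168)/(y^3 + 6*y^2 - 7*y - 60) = (y^2 + 13*y + 42)/(y^2 + 2*y - 15)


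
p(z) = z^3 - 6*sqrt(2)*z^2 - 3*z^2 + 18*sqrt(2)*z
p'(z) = 3*z^2 - 12*sqrt(2)*z - 6*z + 18*sqrt(2)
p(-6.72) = -993.18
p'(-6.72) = 315.29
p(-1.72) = -82.85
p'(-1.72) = 73.84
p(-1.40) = -60.89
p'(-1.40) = 63.49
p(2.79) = 3.34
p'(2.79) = -15.28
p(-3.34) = -250.41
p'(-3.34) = 135.64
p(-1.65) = -77.76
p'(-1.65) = 71.52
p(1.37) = 15.89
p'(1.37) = -0.38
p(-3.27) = -241.02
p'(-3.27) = 132.65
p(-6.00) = -782.21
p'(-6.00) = 271.28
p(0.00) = 0.00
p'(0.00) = 25.46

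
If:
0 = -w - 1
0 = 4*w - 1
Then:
No Solution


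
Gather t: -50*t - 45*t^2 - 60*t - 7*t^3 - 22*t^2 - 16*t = -7*t^3 - 67*t^2 - 126*t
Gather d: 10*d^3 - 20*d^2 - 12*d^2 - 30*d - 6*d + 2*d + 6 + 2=10*d^3 - 32*d^2 - 34*d + 8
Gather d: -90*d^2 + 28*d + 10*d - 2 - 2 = -90*d^2 + 38*d - 4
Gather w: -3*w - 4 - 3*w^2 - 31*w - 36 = -3*w^2 - 34*w - 40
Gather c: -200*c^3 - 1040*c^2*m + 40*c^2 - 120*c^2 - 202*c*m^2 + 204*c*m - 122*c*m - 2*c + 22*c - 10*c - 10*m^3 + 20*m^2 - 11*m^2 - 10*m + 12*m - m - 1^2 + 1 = -200*c^3 + c^2*(-1040*m - 80) + c*(-202*m^2 + 82*m + 10) - 10*m^3 + 9*m^2 + m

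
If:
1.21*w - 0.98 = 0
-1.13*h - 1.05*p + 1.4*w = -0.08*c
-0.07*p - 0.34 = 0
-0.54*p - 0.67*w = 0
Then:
No Solution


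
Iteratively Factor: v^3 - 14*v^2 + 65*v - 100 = (v - 5)*(v^2 - 9*v + 20) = (v - 5)^2*(v - 4)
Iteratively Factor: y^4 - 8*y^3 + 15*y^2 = (y - 5)*(y^3 - 3*y^2) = (y - 5)*(y - 3)*(y^2) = y*(y - 5)*(y - 3)*(y)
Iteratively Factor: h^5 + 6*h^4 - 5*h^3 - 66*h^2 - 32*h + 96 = (h + 4)*(h^4 + 2*h^3 - 13*h^2 - 14*h + 24) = (h - 3)*(h + 4)*(h^3 + 5*h^2 + 2*h - 8) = (h - 3)*(h + 2)*(h + 4)*(h^2 + 3*h - 4) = (h - 3)*(h + 2)*(h + 4)^2*(h - 1)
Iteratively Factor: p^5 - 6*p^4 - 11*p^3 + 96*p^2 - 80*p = (p)*(p^4 - 6*p^3 - 11*p^2 + 96*p - 80) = p*(p + 4)*(p^3 - 10*p^2 + 29*p - 20) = p*(p - 4)*(p + 4)*(p^2 - 6*p + 5) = p*(p - 4)*(p - 1)*(p + 4)*(p - 5)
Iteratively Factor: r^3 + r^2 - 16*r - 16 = (r + 4)*(r^2 - 3*r - 4) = (r - 4)*(r + 4)*(r + 1)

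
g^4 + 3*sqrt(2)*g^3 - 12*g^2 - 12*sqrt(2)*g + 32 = (g - 2)*(g + 2)*(g - sqrt(2))*(g + 4*sqrt(2))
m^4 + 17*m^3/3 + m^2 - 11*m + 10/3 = (m - 1)*(m - 1/3)*(m + 2)*(m + 5)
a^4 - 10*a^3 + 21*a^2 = a^2*(a - 7)*(a - 3)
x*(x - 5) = x^2 - 5*x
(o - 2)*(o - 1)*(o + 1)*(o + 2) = o^4 - 5*o^2 + 4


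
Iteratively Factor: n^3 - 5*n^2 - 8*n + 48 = (n + 3)*(n^2 - 8*n + 16) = (n - 4)*(n + 3)*(n - 4)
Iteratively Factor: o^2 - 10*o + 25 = (o - 5)*(o - 5)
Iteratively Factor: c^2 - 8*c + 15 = (c - 3)*(c - 5)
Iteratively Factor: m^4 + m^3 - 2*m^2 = (m - 1)*(m^3 + 2*m^2) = m*(m - 1)*(m^2 + 2*m) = m*(m - 1)*(m + 2)*(m)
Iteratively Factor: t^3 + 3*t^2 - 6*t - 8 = (t + 1)*(t^2 + 2*t - 8) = (t + 1)*(t + 4)*(t - 2)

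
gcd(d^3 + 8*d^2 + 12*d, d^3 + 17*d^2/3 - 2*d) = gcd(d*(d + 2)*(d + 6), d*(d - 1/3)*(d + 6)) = d^2 + 6*d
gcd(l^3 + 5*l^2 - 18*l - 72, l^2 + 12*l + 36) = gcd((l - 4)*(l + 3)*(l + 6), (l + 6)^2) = l + 6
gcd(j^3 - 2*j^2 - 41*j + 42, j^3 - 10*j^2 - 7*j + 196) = j - 7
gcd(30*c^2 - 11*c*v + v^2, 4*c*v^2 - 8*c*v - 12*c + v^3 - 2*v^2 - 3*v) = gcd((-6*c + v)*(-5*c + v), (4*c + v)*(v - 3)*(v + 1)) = 1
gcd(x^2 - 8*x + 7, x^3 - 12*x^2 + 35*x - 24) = x - 1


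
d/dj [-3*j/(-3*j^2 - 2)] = 3*(2 - 3*j^2)/(9*j^4 + 12*j^2 + 4)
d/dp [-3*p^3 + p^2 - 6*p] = -9*p^2 + 2*p - 6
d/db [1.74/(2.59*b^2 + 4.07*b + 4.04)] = (-9.0132*b - 7.0818)/(2.59*b^2 + 4.07*b + 4.04)^2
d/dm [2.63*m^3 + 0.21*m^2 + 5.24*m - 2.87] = 7.89*m^2 + 0.42*m + 5.24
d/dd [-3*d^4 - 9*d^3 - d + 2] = -12*d^3 - 27*d^2 - 1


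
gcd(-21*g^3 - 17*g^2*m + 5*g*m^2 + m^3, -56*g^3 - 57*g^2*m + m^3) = 7*g^2 + 8*g*m + m^2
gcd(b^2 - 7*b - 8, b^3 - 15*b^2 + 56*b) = b - 8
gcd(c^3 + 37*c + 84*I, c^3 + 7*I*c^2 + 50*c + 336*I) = c - 7*I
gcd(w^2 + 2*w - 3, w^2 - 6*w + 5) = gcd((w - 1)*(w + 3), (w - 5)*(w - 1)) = w - 1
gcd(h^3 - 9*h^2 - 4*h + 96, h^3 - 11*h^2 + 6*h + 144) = h^2 - 5*h - 24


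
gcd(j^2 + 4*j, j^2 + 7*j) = j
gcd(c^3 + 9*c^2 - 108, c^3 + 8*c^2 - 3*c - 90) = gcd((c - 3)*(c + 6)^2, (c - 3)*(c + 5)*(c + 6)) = c^2 + 3*c - 18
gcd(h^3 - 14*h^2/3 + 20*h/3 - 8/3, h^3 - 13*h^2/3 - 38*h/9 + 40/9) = h - 2/3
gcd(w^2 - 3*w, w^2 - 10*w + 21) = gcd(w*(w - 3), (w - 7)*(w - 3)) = w - 3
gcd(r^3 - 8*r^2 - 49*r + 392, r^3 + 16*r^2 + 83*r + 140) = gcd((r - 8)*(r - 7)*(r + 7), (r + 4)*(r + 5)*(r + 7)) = r + 7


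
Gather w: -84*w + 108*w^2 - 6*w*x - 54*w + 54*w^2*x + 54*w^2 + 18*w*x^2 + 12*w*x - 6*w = w^2*(54*x + 162) + w*(18*x^2 + 6*x - 144)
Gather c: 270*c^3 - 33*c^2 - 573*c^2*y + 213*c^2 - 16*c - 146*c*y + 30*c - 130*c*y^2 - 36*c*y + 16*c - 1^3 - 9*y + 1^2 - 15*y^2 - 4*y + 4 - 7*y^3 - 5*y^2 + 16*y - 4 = 270*c^3 + c^2*(180 - 573*y) + c*(-130*y^2 - 182*y + 30) - 7*y^3 - 20*y^2 + 3*y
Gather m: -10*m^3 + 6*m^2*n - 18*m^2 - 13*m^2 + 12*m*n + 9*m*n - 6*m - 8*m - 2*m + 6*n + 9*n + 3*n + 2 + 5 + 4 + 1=-10*m^3 + m^2*(6*n - 31) + m*(21*n - 16) + 18*n + 12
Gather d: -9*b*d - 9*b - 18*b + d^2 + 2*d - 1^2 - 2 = -27*b + d^2 + d*(2 - 9*b) - 3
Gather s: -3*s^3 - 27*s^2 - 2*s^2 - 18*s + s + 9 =-3*s^3 - 29*s^2 - 17*s + 9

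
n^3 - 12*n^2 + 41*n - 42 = (n - 7)*(n - 3)*(n - 2)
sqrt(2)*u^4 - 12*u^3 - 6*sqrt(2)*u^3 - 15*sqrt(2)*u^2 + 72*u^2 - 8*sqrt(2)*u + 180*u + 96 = (u - 8)*(u + 1)*(u - 6*sqrt(2))*(sqrt(2)*u + sqrt(2))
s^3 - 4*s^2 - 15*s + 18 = (s - 6)*(s - 1)*(s + 3)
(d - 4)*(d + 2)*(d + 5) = d^3 + 3*d^2 - 18*d - 40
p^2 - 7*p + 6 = (p - 6)*(p - 1)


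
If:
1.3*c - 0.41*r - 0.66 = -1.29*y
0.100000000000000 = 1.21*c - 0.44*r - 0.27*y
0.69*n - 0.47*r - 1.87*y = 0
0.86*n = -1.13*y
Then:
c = -0.80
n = -0.60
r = -2.70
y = 0.46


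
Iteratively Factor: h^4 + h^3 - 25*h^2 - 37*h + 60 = (h + 4)*(h^3 - 3*h^2 - 13*h + 15) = (h + 3)*(h + 4)*(h^2 - 6*h + 5) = (h - 5)*(h + 3)*(h + 4)*(h - 1)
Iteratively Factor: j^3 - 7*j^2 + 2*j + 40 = (j - 5)*(j^2 - 2*j - 8) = (j - 5)*(j + 2)*(j - 4)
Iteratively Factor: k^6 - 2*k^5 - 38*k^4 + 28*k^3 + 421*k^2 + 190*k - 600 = (k - 5)*(k^5 + 3*k^4 - 23*k^3 - 87*k^2 - 14*k + 120) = (k - 5)*(k - 1)*(k^4 + 4*k^3 - 19*k^2 - 106*k - 120) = (k - 5)*(k - 1)*(k + 2)*(k^3 + 2*k^2 - 23*k - 60) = (k - 5)*(k - 1)*(k + 2)*(k + 3)*(k^2 - k - 20) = (k - 5)^2*(k - 1)*(k + 2)*(k + 3)*(k + 4)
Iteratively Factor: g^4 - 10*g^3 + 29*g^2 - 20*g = (g - 5)*(g^3 - 5*g^2 + 4*g) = (g - 5)*(g - 1)*(g^2 - 4*g) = (g - 5)*(g - 4)*(g - 1)*(g)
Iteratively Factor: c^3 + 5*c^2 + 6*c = (c)*(c^2 + 5*c + 6) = c*(c + 3)*(c + 2)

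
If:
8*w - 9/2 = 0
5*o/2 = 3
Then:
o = 6/5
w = 9/16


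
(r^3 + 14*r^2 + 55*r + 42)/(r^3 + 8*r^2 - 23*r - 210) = (r + 1)/(r - 5)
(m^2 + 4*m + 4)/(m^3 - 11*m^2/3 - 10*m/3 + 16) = 3*(m + 2)/(3*m^2 - 17*m + 24)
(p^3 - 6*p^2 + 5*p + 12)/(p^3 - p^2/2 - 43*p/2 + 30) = 2*(p^2 - 2*p - 3)/(2*p^2 + 7*p - 15)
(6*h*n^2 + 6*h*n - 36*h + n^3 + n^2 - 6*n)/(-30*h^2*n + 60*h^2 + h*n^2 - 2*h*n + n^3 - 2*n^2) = (-n - 3)/(5*h - n)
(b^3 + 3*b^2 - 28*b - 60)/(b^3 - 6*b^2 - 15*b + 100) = (b^2 + 8*b + 12)/(b^2 - b - 20)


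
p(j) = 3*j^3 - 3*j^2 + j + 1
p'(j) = 9*j^2 - 6*j + 1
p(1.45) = 5.29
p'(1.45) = 11.22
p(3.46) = 92.81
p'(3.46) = 87.98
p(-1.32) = -12.45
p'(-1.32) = 24.60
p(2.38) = 26.83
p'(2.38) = 37.70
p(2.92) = 53.03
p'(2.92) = 60.22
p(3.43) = 90.20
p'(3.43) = 86.30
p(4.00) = 149.00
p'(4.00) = 121.00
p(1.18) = 2.93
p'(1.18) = 6.45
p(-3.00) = -110.00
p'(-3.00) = 100.00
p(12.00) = 4765.00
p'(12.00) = 1225.00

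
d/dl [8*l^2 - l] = 16*l - 1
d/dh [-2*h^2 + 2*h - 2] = 2 - 4*h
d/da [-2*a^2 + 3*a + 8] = 3 - 4*a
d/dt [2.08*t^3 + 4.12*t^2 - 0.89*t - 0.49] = 6.24*t^2 + 8.24*t - 0.89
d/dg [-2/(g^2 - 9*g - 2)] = 2*(2*g - 9)/(-g^2 + 9*g + 2)^2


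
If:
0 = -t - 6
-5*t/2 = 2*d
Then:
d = 15/2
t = -6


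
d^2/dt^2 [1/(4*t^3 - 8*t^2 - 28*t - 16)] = (6*t^2 - 28*t + 41)/(2*(t^7 - 8*t^6 + 6*t^5 + 60*t^4 - 15*t^3 - 204*t^2 - 208*t - 64))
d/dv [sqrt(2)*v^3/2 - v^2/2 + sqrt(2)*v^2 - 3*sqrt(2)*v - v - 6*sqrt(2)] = 3*sqrt(2)*v^2/2 - v + 2*sqrt(2)*v - 3*sqrt(2) - 1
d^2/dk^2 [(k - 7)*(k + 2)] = 2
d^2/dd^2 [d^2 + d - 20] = 2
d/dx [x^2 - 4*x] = 2*x - 4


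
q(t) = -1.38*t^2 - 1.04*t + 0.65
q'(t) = -2.76*t - 1.04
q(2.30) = -9.04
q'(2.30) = -7.39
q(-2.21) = -3.79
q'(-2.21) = 5.06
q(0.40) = 0.01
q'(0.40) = -2.14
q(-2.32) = -4.36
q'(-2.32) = 5.36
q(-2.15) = -3.49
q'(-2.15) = 4.89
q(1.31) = -3.08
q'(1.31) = -4.66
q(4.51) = -32.11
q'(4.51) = -13.49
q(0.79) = -1.03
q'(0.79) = -3.22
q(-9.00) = -101.77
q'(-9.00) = 23.80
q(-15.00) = -294.25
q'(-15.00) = 40.36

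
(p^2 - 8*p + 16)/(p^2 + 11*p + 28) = (p^2 - 8*p + 16)/(p^2 + 11*p + 28)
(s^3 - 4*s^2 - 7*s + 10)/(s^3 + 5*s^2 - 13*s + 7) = (s^2 - 3*s - 10)/(s^2 + 6*s - 7)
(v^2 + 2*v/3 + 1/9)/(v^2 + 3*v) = (9*v^2 + 6*v + 1)/(9*v*(v + 3))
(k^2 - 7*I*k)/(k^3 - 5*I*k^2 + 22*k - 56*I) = k/(k^2 + 2*I*k + 8)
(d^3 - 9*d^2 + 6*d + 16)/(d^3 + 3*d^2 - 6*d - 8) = (d - 8)/(d + 4)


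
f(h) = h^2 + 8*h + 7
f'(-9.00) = -10.00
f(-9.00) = 16.00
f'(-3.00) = 2.00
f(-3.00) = -8.00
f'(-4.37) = -0.74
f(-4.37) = -8.86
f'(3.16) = 14.32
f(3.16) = 42.27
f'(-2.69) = 2.62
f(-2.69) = -7.28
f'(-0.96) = 6.08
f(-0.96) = 0.24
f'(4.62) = 17.24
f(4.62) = 65.30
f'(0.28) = 8.56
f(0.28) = 9.32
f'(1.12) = 10.24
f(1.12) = 17.21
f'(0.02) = 8.04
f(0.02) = 7.16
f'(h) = 2*h + 8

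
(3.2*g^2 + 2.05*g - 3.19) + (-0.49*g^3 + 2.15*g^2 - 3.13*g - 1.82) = -0.49*g^3 + 5.35*g^2 - 1.08*g - 5.01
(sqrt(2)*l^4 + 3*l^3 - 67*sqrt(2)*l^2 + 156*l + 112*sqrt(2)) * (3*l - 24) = 3*sqrt(2)*l^5 - 24*sqrt(2)*l^4 + 9*l^4 - 201*sqrt(2)*l^3 - 72*l^3 + 468*l^2 + 1608*sqrt(2)*l^2 - 3744*l + 336*sqrt(2)*l - 2688*sqrt(2)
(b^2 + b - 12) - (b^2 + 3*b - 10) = -2*b - 2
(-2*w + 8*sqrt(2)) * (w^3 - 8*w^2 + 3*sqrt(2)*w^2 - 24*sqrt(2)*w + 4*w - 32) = -2*w^4 + 2*sqrt(2)*w^3 + 16*w^3 - 16*sqrt(2)*w^2 + 40*w^2 - 320*w + 32*sqrt(2)*w - 256*sqrt(2)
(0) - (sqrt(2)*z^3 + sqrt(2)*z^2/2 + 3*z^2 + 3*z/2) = -sqrt(2)*z^3 - 3*z^2 - sqrt(2)*z^2/2 - 3*z/2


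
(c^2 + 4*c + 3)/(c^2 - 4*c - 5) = (c + 3)/(c - 5)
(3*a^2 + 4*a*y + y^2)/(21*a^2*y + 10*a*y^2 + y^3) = (a + y)/(y*(7*a + y))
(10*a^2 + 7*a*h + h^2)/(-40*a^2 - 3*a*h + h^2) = (-2*a - h)/(8*a - h)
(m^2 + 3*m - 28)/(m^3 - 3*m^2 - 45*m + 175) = (m - 4)/(m^2 - 10*m + 25)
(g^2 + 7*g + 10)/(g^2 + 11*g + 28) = (g^2 + 7*g + 10)/(g^2 + 11*g + 28)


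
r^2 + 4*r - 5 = (r - 1)*(r + 5)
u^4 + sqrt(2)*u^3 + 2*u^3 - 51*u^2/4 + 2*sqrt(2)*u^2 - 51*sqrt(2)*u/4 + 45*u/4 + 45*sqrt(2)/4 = (u - 3/2)^2*(u + 5)*(u + sqrt(2))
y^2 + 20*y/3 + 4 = (y + 2/3)*(y + 6)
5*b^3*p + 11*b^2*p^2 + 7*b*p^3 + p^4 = p*(b + p)^2*(5*b + p)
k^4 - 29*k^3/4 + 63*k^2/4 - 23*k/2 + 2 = (k - 4)*(k - 2)*(k - 1)*(k - 1/4)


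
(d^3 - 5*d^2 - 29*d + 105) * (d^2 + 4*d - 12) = d^5 - d^4 - 61*d^3 + 49*d^2 + 768*d - 1260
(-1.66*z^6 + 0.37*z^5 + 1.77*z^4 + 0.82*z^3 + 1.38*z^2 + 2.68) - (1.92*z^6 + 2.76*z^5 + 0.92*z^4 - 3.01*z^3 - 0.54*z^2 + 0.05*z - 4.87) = -3.58*z^6 - 2.39*z^5 + 0.85*z^4 + 3.83*z^3 + 1.92*z^2 - 0.05*z + 7.55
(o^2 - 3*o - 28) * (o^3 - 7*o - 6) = o^5 - 3*o^4 - 35*o^3 + 15*o^2 + 214*o + 168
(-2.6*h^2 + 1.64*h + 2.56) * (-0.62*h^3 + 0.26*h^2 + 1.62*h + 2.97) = 1.612*h^5 - 1.6928*h^4 - 5.3728*h^3 - 4.3996*h^2 + 9.018*h + 7.6032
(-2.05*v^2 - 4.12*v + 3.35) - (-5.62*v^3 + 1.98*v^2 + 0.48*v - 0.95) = 5.62*v^3 - 4.03*v^2 - 4.6*v + 4.3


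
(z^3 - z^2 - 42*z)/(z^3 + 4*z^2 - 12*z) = (z - 7)/(z - 2)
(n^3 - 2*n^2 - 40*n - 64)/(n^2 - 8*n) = n + 6 + 8/n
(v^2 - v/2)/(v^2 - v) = (v - 1/2)/(v - 1)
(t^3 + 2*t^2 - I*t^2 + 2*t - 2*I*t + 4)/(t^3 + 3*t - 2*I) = (t^3 + t^2*(2 - I) + 2*t*(1 - I) + 4)/(t^3 + 3*t - 2*I)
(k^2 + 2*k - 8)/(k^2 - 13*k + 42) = (k^2 + 2*k - 8)/(k^2 - 13*k + 42)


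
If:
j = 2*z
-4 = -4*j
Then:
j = 1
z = 1/2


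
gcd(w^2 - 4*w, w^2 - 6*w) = w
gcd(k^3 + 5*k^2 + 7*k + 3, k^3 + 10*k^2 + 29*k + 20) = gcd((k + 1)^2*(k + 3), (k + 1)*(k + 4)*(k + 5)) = k + 1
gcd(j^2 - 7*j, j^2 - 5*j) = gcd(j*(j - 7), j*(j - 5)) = j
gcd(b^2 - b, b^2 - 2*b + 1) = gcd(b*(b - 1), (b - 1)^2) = b - 1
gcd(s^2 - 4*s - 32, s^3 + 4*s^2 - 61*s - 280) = s - 8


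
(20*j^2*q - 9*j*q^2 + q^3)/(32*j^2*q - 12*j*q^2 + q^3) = (-5*j + q)/(-8*j + q)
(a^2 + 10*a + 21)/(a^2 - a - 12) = (a + 7)/(a - 4)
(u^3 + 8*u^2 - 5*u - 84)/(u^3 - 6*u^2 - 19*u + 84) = (u + 7)/(u - 7)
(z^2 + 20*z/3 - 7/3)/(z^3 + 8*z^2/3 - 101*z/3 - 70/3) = (3*z - 1)/(3*z^2 - 13*z - 10)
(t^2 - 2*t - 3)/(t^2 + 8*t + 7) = (t - 3)/(t + 7)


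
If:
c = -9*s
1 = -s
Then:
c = 9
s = -1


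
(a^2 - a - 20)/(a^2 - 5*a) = (a + 4)/a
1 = 1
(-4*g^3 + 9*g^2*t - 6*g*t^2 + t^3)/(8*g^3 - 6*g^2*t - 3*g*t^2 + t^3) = (-g + t)/(2*g + t)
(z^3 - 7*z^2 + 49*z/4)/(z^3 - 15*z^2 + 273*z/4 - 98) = z/(z - 8)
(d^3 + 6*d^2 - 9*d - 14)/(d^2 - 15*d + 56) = (d^3 + 6*d^2 - 9*d - 14)/(d^2 - 15*d + 56)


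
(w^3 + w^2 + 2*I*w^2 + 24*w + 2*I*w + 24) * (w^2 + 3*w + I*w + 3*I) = w^5 + 4*w^4 + 3*I*w^4 + 25*w^3 + 12*I*w^3 + 88*w^2 + 33*I*w^2 + 66*w + 96*I*w + 72*I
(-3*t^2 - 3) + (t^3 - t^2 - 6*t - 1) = t^3 - 4*t^2 - 6*t - 4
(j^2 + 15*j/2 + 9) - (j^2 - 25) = 15*j/2 + 34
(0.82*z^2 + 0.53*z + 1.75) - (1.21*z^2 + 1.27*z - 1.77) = -0.39*z^2 - 0.74*z + 3.52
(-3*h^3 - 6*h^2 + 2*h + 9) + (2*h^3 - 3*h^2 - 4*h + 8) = -h^3 - 9*h^2 - 2*h + 17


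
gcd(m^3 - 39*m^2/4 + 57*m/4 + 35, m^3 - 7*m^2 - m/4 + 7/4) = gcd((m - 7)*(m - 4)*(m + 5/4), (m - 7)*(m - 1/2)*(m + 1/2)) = m - 7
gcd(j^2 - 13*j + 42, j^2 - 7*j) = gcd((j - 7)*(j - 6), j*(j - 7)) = j - 7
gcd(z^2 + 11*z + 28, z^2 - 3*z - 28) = z + 4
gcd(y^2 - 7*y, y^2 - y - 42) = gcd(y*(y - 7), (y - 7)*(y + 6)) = y - 7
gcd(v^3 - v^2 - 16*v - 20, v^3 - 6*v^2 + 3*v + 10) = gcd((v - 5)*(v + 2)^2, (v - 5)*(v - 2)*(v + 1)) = v - 5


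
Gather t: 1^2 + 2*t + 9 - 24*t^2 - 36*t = -24*t^2 - 34*t + 10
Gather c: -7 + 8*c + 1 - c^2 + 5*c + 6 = -c^2 + 13*c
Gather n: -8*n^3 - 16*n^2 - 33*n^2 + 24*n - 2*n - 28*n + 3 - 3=-8*n^3 - 49*n^2 - 6*n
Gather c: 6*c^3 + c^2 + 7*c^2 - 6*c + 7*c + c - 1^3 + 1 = 6*c^3 + 8*c^2 + 2*c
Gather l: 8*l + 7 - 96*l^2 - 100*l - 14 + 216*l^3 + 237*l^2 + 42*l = 216*l^3 + 141*l^2 - 50*l - 7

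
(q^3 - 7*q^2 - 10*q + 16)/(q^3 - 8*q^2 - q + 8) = (q + 2)/(q + 1)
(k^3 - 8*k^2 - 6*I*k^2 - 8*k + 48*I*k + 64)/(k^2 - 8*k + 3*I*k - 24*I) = (k^2 - 6*I*k - 8)/(k + 3*I)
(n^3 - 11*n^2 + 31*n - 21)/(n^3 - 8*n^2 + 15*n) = (n^2 - 8*n + 7)/(n*(n - 5))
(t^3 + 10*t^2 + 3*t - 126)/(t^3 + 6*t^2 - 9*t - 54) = (t + 7)/(t + 3)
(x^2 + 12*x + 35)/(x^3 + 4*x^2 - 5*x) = (x + 7)/(x*(x - 1))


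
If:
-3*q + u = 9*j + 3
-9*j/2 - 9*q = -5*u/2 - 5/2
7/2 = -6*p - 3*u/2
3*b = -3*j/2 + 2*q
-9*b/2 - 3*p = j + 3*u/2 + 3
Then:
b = 565/2466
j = -77/137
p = -17/1644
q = -32/411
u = -314/137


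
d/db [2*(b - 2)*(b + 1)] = 4*b - 2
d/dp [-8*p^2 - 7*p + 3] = -16*p - 7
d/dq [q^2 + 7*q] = 2*q + 7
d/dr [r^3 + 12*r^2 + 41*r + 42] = 3*r^2 + 24*r + 41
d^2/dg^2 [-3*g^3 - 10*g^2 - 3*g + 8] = -18*g - 20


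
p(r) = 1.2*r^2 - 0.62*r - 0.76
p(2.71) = 6.37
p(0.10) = -0.81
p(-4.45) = 25.76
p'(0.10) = -0.38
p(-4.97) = 31.96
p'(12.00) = 28.18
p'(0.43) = 0.41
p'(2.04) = 4.28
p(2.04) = 2.97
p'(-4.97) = -12.55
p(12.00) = 164.60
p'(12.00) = 28.18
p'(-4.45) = -11.30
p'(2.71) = 5.88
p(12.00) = 164.60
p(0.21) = -0.84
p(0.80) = -0.49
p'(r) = 2.4*r - 0.62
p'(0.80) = 1.30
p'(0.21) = -0.12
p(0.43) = -0.80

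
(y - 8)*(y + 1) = y^2 - 7*y - 8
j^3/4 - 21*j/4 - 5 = (j/4 + 1)*(j - 5)*(j + 1)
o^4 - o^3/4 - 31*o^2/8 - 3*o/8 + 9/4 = (o - 2)*(o - 3/4)*(o + 1)*(o + 3/2)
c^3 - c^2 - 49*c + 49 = (c - 7)*(c - 1)*(c + 7)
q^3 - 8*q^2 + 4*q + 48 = (q - 6)*(q - 4)*(q + 2)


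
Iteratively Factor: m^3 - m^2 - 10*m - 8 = (m - 4)*(m^2 + 3*m + 2) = (m - 4)*(m + 2)*(m + 1)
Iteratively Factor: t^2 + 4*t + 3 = (t + 1)*(t + 3)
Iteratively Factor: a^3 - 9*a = (a)*(a^2 - 9) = a*(a + 3)*(a - 3)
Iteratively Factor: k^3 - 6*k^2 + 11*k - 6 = (k - 1)*(k^2 - 5*k + 6) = (k - 2)*(k - 1)*(k - 3)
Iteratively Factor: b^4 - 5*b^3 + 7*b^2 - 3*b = (b - 3)*(b^3 - 2*b^2 + b) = (b - 3)*(b - 1)*(b^2 - b) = b*(b - 3)*(b - 1)*(b - 1)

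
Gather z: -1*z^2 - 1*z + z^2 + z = 0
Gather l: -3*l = -3*l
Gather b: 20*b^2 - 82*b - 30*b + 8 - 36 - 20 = 20*b^2 - 112*b - 48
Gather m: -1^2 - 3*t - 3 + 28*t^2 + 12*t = 28*t^2 + 9*t - 4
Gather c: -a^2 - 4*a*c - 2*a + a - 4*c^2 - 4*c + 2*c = -a^2 - a - 4*c^2 + c*(-4*a - 2)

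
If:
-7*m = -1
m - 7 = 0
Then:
No Solution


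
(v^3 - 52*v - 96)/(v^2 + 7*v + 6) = (v^2 - 6*v - 16)/(v + 1)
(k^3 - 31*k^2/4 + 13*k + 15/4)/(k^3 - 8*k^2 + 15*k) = (k + 1/4)/k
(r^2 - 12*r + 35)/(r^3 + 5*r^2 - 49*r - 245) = (r - 5)/(r^2 + 12*r + 35)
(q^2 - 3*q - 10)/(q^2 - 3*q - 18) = (-q^2 + 3*q + 10)/(-q^2 + 3*q + 18)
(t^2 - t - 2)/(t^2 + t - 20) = (t^2 - t - 2)/(t^2 + t - 20)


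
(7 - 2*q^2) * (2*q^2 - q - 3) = -4*q^4 + 2*q^3 + 20*q^2 - 7*q - 21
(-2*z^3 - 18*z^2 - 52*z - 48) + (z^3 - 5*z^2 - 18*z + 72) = -z^3 - 23*z^2 - 70*z + 24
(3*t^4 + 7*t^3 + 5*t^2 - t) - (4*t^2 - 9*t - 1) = 3*t^4 + 7*t^3 + t^2 + 8*t + 1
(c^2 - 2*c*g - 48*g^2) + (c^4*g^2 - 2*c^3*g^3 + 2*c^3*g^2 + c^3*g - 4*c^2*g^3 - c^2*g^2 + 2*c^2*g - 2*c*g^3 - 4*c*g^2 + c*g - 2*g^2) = c^4*g^2 - 2*c^3*g^3 + 2*c^3*g^2 + c^3*g - 4*c^2*g^3 - c^2*g^2 + 2*c^2*g + c^2 - 2*c*g^3 - 4*c*g^2 - c*g - 50*g^2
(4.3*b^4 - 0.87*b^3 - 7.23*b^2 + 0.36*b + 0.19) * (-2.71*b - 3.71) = -11.653*b^5 - 13.5953*b^4 + 22.821*b^3 + 25.8477*b^2 - 1.8505*b - 0.7049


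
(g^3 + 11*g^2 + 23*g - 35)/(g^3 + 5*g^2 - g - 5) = (g + 7)/(g + 1)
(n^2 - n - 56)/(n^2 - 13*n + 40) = (n + 7)/(n - 5)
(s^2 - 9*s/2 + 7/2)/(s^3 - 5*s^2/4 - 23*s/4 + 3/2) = 2*(2*s^2 - 9*s + 7)/(4*s^3 - 5*s^2 - 23*s + 6)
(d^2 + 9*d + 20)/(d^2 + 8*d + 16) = (d + 5)/(d + 4)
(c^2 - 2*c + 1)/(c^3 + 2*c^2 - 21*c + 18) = (c - 1)/(c^2 + 3*c - 18)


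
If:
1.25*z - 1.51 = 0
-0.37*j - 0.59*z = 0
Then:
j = -1.93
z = 1.21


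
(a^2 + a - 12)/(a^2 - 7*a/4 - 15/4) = 4*(a + 4)/(4*a + 5)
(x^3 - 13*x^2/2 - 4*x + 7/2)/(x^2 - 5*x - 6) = (2*x^2 - 15*x + 7)/(2*(x - 6))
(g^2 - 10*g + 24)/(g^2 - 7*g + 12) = (g - 6)/(g - 3)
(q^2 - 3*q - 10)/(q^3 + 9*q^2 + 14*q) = (q - 5)/(q*(q + 7))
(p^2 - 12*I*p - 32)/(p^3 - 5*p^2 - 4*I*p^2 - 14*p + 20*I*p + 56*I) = (p - 8*I)/(p^2 - 5*p - 14)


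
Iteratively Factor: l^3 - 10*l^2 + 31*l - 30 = (l - 2)*(l^2 - 8*l + 15) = (l - 3)*(l - 2)*(l - 5)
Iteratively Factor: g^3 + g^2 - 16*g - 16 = (g - 4)*(g^2 + 5*g + 4) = (g - 4)*(g + 4)*(g + 1)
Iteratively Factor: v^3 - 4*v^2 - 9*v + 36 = (v + 3)*(v^2 - 7*v + 12) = (v - 4)*(v + 3)*(v - 3)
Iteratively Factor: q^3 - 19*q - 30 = (q + 2)*(q^2 - 2*q - 15) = (q - 5)*(q + 2)*(q + 3)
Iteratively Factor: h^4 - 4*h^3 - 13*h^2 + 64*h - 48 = (h - 1)*(h^3 - 3*h^2 - 16*h + 48) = (h - 1)*(h + 4)*(h^2 - 7*h + 12) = (h - 4)*(h - 1)*(h + 4)*(h - 3)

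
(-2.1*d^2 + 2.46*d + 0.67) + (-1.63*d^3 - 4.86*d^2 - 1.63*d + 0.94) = -1.63*d^3 - 6.96*d^2 + 0.83*d + 1.61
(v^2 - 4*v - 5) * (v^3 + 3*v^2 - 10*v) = v^5 - v^4 - 27*v^3 + 25*v^2 + 50*v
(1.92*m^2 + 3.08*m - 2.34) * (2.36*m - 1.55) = 4.5312*m^3 + 4.2928*m^2 - 10.2964*m + 3.627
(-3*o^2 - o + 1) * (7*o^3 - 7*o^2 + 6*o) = -21*o^5 + 14*o^4 - 4*o^3 - 13*o^2 + 6*o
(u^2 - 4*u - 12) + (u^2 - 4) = 2*u^2 - 4*u - 16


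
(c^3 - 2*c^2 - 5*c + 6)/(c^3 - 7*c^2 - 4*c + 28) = (c^2 - 4*c + 3)/(c^2 - 9*c + 14)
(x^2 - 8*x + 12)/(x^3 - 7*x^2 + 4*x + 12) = 1/(x + 1)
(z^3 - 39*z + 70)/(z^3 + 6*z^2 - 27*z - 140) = (z - 2)/(z + 4)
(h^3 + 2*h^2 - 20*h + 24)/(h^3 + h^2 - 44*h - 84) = (h^2 - 4*h + 4)/(h^2 - 5*h - 14)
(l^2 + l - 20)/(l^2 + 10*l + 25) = (l - 4)/(l + 5)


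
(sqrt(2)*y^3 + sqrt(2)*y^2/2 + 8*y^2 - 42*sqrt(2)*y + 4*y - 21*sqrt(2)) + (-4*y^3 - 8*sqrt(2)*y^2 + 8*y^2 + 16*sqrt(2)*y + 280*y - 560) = -4*y^3 + sqrt(2)*y^3 - 15*sqrt(2)*y^2/2 + 16*y^2 - 26*sqrt(2)*y + 284*y - 560 - 21*sqrt(2)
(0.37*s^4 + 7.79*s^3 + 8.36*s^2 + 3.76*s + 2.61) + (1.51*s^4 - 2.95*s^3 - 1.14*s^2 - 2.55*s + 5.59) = 1.88*s^4 + 4.84*s^3 + 7.22*s^2 + 1.21*s + 8.2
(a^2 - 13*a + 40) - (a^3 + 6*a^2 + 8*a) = -a^3 - 5*a^2 - 21*a + 40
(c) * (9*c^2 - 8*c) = 9*c^3 - 8*c^2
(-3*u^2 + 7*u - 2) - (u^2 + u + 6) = -4*u^2 + 6*u - 8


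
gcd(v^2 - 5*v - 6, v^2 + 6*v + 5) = v + 1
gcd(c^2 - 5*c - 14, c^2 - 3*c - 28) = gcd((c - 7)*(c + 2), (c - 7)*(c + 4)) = c - 7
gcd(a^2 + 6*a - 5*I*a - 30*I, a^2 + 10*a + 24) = a + 6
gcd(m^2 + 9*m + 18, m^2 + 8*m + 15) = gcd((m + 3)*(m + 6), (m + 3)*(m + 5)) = m + 3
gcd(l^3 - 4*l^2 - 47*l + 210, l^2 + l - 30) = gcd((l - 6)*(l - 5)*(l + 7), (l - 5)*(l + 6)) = l - 5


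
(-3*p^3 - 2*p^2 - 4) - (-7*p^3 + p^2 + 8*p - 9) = 4*p^3 - 3*p^2 - 8*p + 5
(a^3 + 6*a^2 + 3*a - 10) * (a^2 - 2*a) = a^5 + 4*a^4 - 9*a^3 - 16*a^2 + 20*a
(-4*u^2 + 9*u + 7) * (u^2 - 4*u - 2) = -4*u^4 + 25*u^3 - 21*u^2 - 46*u - 14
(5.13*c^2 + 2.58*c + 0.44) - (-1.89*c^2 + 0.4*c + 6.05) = 7.02*c^2 + 2.18*c - 5.61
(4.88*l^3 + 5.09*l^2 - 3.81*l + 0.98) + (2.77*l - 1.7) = 4.88*l^3 + 5.09*l^2 - 1.04*l - 0.72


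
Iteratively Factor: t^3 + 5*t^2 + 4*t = (t)*(t^2 + 5*t + 4) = t*(t + 4)*(t + 1)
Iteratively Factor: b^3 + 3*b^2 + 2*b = (b + 1)*(b^2 + 2*b) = (b + 1)*(b + 2)*(b)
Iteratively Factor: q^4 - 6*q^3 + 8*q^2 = (q - 2)*(q^3 - 4*q^2) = q*(q - 2)*(q^2 - 4*q) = q*(q - 4)*(q - 2)*(q)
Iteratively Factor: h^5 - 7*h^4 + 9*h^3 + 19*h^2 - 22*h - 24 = (h - 4)*(h^4 - 3*h^3 - 3*h^2 + 7*h + 6) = (h - 4)*(h - 2)*(h^3 - h^2 - 5*h - 3) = (h - 4)*(h - 2)*(h + 1)*(h^2 - 2*h - 3) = (h - 4)*(h - 2)*(h + 1)^2*(h - 3)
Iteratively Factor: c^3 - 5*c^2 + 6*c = (c - 2)*(c^2 - 3*c) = (c - 3)*(c - 2)*(c)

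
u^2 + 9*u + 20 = (u + 4)*(u + 5)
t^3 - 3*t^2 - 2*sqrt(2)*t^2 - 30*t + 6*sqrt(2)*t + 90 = (t - 3)*(t - 5*sqrt(2))*(t + 3*sqrt(2))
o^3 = o^3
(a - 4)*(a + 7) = a^2 + 3*a - 28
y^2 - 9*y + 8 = (y - 8)*(y - 1)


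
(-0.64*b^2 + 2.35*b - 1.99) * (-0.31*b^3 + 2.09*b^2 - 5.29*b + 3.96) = 0.1984*b^5 - 2.0661*b^4 + 8.914*b^3 - 19.125*b^2 + 19.8331*b - 7.8804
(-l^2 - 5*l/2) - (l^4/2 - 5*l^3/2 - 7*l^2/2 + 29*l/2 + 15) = -l^4/2 + 5*l^3/2 + 5*l^2/2 - 17*l - 15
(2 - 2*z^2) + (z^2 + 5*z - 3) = -z^2 + 5*z - 1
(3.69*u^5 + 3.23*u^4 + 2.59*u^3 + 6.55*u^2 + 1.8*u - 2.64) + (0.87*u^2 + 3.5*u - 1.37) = 3.69*u^5 + 3.23*u^4 + 2.59*u^3 + 7.42*u^2 + 5.3*u - 4.01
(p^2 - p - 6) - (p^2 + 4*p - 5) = -5*p - 1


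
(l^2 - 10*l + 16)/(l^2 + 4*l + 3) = (l^2 - 10*l + 16)/(l^2 + 4*l + 3)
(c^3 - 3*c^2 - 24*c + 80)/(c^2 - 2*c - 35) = (c^2 - 8*c + 16)/(c - 7)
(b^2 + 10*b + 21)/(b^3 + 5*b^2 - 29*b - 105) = 1/(b - 5)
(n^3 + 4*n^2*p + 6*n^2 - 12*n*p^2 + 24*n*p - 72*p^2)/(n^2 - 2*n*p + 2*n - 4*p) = (n^2 + 6*n*p + 6*n + 36*p)/(n + 2)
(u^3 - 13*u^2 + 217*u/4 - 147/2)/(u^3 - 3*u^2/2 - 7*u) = (u^2 - 19*u/2 + 21)/(u*(u + 2))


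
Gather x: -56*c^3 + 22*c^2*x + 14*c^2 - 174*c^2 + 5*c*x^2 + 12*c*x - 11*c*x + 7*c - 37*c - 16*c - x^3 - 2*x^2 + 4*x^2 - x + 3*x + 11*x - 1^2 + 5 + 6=-56*c^3 - 160*c^2 - 46*c - x^3 + x^2*(5*c + 2) + x*(22*c^2 + c + 13) + 10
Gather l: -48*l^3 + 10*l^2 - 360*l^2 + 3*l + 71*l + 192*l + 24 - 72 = -48*l^3 - 350*l^2 + 266*l - 48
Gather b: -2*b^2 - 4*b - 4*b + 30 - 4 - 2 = -2*b^2 - 8*b + 24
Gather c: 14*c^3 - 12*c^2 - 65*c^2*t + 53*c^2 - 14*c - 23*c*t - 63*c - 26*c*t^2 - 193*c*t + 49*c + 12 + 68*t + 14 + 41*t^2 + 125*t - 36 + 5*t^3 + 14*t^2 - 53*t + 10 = 14*c^3 + c^2*(41 - 65*t) + c*(-26*t^2 - 216*t - 28) + 5*t^3 + 55*t^2 + 140*t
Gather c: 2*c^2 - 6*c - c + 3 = 2*c^2 - 7*c + 3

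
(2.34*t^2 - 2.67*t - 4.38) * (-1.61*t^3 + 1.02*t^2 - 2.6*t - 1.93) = -3.7674*t^5 + 6.6855*t^4 - 1.7556*t^3 - 2.0418*t^2 + 16.5411*t + 8.4534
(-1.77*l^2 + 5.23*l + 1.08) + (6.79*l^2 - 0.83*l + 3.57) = 5.02*l^2 + 4.4*l + 4.65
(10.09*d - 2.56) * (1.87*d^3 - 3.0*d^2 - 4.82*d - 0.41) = 18.8683*d^4 - 35.0572*d^3 - 40.9538*d^2 + 8.2023*d + 1.0496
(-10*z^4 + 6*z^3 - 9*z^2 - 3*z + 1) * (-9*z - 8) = 90*z^5 + 26*z^4 + 33*z^3 + 99*z^2 + 15*z - 8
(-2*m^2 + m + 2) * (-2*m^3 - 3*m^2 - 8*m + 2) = 4*m^5 + 4*m^4 + 9*m^3 - 18*m^2 - 14*m + 4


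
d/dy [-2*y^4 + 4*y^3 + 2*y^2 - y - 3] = -8*y^3 + 12*y^2 + 4*y - 1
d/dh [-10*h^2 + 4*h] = 4 - 20*h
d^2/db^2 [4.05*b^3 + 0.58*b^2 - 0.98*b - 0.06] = 24.3*b + 1.16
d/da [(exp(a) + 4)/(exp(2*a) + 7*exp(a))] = (-exp(2*a) - 8*exp(a) - 28)*exp(-a)/(exp(2*a) + 14*exp(a) + 49)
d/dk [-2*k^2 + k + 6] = 1 - 4*k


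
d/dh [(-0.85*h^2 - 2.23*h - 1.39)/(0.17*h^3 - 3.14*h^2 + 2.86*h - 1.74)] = (0.1445*h^4 + 0.7582*h^3 - 8.7243*h^2 - 5.7712*h + 7.8556)/(0.0289*h^6 - 1.0676*h^5 + 10.832*h^4 - 18.5524*h^3 + 19.1068*h^2 - 9.9528*h + 3.0276)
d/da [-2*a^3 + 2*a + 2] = 2 - 6*a^2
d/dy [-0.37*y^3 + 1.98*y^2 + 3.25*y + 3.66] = -1.11*y^2 + 3.96*y + 3.25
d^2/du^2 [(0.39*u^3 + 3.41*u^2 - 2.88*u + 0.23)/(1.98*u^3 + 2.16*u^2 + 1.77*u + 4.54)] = (-7.105427357601e-15*u^7 + 23.401224*u^6 - 75.9452760000001*u^5 - 176.856372*u^4 - 451.372698*u^3 + 140.106456*u^2 + 210.556656*u + 183.78751)/(7.762392*u^9 + 25.404192*u^8 + 48.530988*u^7 + 108.89316*u^6 + 159.883794*u^5 + 179.311968*u^4 + 232.122105*u^3 + 176.233266*u^2 + 109.447596*u + 93.576664)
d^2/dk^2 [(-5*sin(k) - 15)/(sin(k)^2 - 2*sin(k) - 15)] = 5*(sin(k)^2 + 5*sin(k) - 2)/(sin(k) - 5)^3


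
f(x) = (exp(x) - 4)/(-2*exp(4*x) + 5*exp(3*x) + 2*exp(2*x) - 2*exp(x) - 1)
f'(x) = (exp(x) - 4)*(8*exp(4*x) - 15*exp(3*x) - 4*exp(2*x) + 2*exp(x))/(-2*exp(4*x) + 5*exp(3*x) + 2*exp(2*x) - 2*exp(x) - 1)^2 + exp(x)/(-2*exp(4*x) + 5*exp(3*x) + 2*exp(2*x) - 2*exp(x) - 1) = (6*exp(4*x) - 42*exp(3*x) + 58*exp(2*x) + 16*exp(x) - 9)*exp(x)/(4*exp(8*x) - 20*exp(7*x) + 17*exp(6*x) + 28*exp(5*x) - 12*exp(4*x) - 18*exp(3*x) + 4*exp(x) + 1)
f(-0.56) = 4.45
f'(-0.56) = 11.41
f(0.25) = -0.56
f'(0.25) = 1.87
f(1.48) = -0.00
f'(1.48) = -0.01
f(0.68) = -0.19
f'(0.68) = 0.27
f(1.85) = -0.00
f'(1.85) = 0.00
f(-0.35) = 20.63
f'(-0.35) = 493.39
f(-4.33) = 3.89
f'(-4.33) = -0.11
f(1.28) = 0.00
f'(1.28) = -0.08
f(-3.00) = 3.61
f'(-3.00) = -0.34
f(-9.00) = 4.00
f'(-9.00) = 0.00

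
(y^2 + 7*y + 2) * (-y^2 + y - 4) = -y^4 - 6*y^3 + y^2 - 26*y - 8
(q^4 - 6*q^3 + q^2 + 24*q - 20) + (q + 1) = q^4 - 6*q^3 + q^2 + 25*q - 19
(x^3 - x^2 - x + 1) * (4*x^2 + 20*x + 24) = 4*x^5 + 16*x^4 - 40*x^2 - 4*x + 24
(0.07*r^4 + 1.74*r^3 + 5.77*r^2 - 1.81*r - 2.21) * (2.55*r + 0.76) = 0.1785*r^5 + 4.4902*r^4 + 16.0359*r^3 - 0.230300000000001*r^2 - 7.0111*r - 1.6796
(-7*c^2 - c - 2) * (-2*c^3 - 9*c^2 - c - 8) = 14*c^5 + 65*c^4 + 20*c^3 + 75*c^2 + 10*c + 16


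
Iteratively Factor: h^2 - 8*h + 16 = (h - 4)*(h - 4)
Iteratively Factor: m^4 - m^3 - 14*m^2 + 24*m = (m + 4)*(m^3 - 5*m^2 + 6*m) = m*(m + 4)*(m^2 - 5*m + 6) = m*(m - 3)*(m + 4)*(m - 2)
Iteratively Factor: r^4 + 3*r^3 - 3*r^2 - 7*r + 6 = (r + 2)*(r^3 + r^2 - 5*r + 3) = (r + 2)*(r + 3)*(r^2 - 2*r + 1) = (r - 1)*(r + 2)*(r + 3)*(r - 1)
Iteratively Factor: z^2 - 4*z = (z - 4)*(z)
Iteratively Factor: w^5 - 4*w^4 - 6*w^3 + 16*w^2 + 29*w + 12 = (w - 3)*(w^4 - w^3 - 9*w^2 - 11*w - 4) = (w - 3)*(w + 1)*(w^3 - 2*w^2 - 7*w - 4) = (w - 3)*(w + 1)^2*(w^2 - 3*w - 4) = (w - 4)*(w - 3)*(w + 1)^2*(w + 1)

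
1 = 1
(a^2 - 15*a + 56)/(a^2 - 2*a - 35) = (a - 8)/(a + 5)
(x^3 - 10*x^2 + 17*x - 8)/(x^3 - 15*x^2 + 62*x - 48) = (x - 1)/(x - 6)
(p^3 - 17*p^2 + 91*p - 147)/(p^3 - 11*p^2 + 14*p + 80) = (p^3 - 17*p^2 + 91*p - 147)/(p^3 - 11*p^2 + 14*p + 80)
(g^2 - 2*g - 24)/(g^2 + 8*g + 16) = (g - 6)/(g + 4)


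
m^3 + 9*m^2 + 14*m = m*(m + 2)*(m + 7)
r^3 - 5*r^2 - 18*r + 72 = (r - 6)*(r - 3)*(r + 4)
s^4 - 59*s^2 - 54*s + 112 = (s - 8)*(s - 1)*(s + 2)*(s + 7)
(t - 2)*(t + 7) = t^2 + 5*t - 14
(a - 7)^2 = a^2 - 14*a + 49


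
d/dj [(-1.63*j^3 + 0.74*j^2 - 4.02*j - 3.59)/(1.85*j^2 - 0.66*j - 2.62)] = (-3.0155*j^4 + 2.1516*j^3 + 19.7604*j^2 + 9.4054*j + 8.163)/(3.4225*j^4 - 2.442*j^3 - 9.2584*j^2 + 3.4584*j + 6.8644)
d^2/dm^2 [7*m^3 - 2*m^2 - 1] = 42*m - 4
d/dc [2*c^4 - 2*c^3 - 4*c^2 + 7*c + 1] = 8*c^3 - 6*c^2 - 8*c + 7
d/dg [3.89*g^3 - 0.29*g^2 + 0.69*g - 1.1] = 11.67*g^2 - 0.58*g + 0.69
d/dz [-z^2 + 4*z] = 4 - 2*z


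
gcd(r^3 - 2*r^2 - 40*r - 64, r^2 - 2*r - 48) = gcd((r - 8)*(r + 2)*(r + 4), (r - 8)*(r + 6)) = r - 8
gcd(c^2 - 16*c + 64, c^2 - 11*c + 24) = c - 8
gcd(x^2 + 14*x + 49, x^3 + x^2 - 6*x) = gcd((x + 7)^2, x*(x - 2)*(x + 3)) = 1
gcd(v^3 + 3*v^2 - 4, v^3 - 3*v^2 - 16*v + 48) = 1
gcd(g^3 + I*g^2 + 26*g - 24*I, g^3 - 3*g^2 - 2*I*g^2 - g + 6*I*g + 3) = g - I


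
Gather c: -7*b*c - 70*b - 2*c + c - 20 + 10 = -70*b + c*(-7*b - 1) - 10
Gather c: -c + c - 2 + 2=0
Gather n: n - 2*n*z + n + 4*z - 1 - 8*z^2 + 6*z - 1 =n*(2 - 2*z) - 8*z^2 + 10*z - 2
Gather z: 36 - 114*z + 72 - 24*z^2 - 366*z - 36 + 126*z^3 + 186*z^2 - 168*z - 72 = 126*z^3 + 162*z^2 - 648*z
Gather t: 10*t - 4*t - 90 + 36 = 6*t - 54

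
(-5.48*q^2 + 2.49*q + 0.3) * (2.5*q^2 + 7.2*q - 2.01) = -13.7*q^4 - 33.231*q^3 + 29.6928*q^2 - 2.8449*q - 0.603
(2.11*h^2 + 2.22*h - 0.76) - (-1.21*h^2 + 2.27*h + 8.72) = 3.32*h^2 - 0.0499999999999998*h - 9.48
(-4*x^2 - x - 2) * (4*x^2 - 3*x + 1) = -16*x^4 + 8*x^3 - 9*x^2 + 5*x - 2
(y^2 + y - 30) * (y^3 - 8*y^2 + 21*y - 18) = y^5 - 7*y^4 - 17*y^3 + 243*y^2 - 648*y + 540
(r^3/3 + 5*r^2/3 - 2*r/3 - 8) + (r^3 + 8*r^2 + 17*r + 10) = 4*r^3/3 + 29*r^2/3 + 49*r/3 + 2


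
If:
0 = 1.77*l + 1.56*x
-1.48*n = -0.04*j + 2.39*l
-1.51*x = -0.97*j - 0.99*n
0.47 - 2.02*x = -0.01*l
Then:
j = 0.02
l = -0.20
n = 0.33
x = 0.23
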